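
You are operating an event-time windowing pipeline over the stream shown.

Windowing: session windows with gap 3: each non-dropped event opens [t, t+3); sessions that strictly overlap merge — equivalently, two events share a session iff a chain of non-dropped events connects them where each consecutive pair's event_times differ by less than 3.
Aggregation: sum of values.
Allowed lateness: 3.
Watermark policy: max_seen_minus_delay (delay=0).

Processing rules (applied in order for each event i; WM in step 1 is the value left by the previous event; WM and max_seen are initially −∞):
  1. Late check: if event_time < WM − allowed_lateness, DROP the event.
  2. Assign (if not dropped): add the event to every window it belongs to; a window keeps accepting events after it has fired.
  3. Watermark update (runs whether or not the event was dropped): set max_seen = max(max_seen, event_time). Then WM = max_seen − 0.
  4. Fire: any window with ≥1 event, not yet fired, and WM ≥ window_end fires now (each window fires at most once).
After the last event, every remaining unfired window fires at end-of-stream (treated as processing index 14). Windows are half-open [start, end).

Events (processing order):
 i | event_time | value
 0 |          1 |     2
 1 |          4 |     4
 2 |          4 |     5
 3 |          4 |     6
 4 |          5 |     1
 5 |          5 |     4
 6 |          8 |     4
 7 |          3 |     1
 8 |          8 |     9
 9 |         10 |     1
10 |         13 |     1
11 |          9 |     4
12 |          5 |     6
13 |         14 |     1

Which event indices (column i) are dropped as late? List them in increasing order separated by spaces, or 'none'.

7 11 12

i=0 t=1 v=2: → [1,4); WM=1
i=1 t=4 v=4: → [4,7); WM=4
i=2 t=4 v=5: → [4,7); WM=4
i=3 t=4 v=6: → [4,7); WM=4
i=4 t=5 v=1: → [4,8); WM=5
i=5 t=5 v=4: → [4,8); WM=5
i=6 t=8 v=4: → [8,11); WM=8
i=7 t=3 v=1: DROP (t<8-3); WM=8
i=8 t=8 v=9: → [8,11); WM=8
i=9 t=10 v=1: → [8,13); WM=10
i=10 t=13 v=1: → [13,16); WM=13
i=11 t=9 v=4: DROP (t<13-3); WM=13
i=12 t=5 v=6: DROP (t<13-3); WM=13
i=13 t=14 v=1: → [13,17); WM=14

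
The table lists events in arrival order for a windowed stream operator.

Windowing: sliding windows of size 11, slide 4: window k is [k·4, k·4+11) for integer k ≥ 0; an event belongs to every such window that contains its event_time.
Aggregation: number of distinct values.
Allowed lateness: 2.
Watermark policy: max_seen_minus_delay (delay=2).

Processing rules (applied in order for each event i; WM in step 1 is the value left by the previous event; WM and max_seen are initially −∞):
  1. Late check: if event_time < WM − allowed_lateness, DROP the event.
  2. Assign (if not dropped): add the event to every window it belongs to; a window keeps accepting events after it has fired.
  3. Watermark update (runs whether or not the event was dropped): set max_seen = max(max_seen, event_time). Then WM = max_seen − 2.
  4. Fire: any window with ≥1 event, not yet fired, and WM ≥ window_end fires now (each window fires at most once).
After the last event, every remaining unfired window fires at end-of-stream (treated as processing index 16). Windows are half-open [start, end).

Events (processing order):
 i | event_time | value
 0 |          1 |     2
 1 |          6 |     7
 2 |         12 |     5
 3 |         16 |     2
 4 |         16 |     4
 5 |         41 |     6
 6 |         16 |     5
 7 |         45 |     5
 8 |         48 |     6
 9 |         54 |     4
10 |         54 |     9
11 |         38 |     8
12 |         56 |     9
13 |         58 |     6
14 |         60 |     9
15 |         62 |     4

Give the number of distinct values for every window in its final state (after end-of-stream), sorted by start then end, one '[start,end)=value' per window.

i=0 t=1 v=2: → [0,11); WM=-1
i=1 t=6 v=7: → [4,15),[0,11); WM=4
i=2 t=12 v=5: → [12,23),[8,19),[4,15); WM=10
i=3 t=16 v=2: → [16,27),[12,23),[8,19); WM=14; [0,11) fires=2
i=4 t=16 v=4: → [16,27),[12,23),[8,19); WM=14
i=5 t=41 v=6: → [40,51),[36,47),[32,43); WM=39; [4,15) fires=2 [8,19) fires=3 [12,23) fires=3 [16,27) fires=2
i=6 t=16 v=5: DROP (t<39-2); WM=39
i=7 t=45 v=5: → [44,55),[40,51),[36,47); WM=43; [32,43) fires=1
i=8 t=48 v=6: → [48,59),[44,55),[40,51); WM=46
i=9 t=54 v=4: → [52,63),[48,59),[44,55); WM=52; [36,47) fires=2 [40,51) fires=2
i=10 t=54 v=9: → [52,63),[48,59),[44,55); WM=52
i=11 t=38 v=8: DROP (t<52-2); WM=52
i=12 t=56 v=9: → [56,67),[52,63),[48,59); WM=54
i=13 t=58 v=6: → [56,67),[52,63),[48,59); WM=56; [44,55) fires=4
i=14 t=60 v=9: → [60,71),[56,67),[52,63); WM=58
i=15 t=62 v=4: → [60,71),[56,67),[52,63); WM=60; [48,59) fires=3

[0,11)=2 [4,15)=2 [8,19)=3 [12,23)=3 [16,27)=2 [32,43)=1 [36,47)=2 [40,51)=2 [44,55)=4 [48,59)=3 [52,63)=3 [56,67)=3 [60,71)=2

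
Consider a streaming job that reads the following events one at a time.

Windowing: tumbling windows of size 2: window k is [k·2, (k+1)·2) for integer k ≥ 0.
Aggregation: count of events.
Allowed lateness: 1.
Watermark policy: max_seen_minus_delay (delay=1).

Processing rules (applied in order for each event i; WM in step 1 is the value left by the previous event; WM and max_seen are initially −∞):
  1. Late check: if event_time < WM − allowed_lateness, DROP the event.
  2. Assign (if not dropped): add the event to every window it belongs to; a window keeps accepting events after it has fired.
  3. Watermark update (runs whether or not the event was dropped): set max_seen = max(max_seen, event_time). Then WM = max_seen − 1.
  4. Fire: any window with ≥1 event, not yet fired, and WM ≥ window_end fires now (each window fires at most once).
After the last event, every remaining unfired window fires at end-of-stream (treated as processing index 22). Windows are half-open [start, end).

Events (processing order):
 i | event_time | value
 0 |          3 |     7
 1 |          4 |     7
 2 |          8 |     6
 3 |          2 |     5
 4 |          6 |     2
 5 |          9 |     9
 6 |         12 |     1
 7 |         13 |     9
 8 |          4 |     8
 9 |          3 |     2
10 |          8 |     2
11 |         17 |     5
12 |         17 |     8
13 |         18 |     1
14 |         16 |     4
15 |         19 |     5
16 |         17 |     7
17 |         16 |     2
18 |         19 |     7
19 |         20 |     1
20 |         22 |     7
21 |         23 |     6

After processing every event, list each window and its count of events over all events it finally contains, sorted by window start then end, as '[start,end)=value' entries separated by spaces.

[2,4)=1 [4,6)=1 [6,8)=1 [8,10)=2 [12,14)=2 [16,18)=4 [18,20)=3 [20,22)=1 [22,24)=2

i=0 t=3 v=7: → [2,4); WM=2
i=1 t=4 v=7: → [4,6); WM=3
i=2 t=8 v=6: → [8,10); WM=7; [2,4) fires=1 [4,6) fires=1
i=3 t=2 v=5: DROP (t<7-1); WM=7
i=4 t=6 v=2: → [6,8); WM=7
i=5 t=9 v=9: → [8,10); WM=8; [6,8) fires=1
i=6 t=12 v=1: → [12,14); WM=11; [8,10) fires=2
i=7 t=13 v=9: → [12,14); WM=12
i=8 t=4 v=8: DROP (t<12-1); WM=12
i=9 t=3 v=2: DROP (t<12-1); WM=12
i=10 t=8 v=2: DROP (t<12-1); WM=12
i=11 t=17 v=5: → [16,18); WM=16; [12,14) fires=2
i=12 t=17 v=8: → [16,18); WM=16
i=13 t=18 v=1: → [18,20); WM=17
i=14 t=16 v=4: → [16,18); WM=17
i=15 t=19 v=5: → [18,20); WM=18; [16,18) fires=3
i=16 t=17 v=7: → [16,18); WM=18
i=17 t=16 v=2: DROP (t<18-1); WM=18
i=18 t=19 v=7: → [18,20); WM=18
i=19 t=20 v=1: → [20,22); WM=19
i=20 t=22 v=7: → [22,24); WM=21; [18,20) fires=3
i=21 t=23 v=6: → [22,24); WM=22; [20,22) fires=1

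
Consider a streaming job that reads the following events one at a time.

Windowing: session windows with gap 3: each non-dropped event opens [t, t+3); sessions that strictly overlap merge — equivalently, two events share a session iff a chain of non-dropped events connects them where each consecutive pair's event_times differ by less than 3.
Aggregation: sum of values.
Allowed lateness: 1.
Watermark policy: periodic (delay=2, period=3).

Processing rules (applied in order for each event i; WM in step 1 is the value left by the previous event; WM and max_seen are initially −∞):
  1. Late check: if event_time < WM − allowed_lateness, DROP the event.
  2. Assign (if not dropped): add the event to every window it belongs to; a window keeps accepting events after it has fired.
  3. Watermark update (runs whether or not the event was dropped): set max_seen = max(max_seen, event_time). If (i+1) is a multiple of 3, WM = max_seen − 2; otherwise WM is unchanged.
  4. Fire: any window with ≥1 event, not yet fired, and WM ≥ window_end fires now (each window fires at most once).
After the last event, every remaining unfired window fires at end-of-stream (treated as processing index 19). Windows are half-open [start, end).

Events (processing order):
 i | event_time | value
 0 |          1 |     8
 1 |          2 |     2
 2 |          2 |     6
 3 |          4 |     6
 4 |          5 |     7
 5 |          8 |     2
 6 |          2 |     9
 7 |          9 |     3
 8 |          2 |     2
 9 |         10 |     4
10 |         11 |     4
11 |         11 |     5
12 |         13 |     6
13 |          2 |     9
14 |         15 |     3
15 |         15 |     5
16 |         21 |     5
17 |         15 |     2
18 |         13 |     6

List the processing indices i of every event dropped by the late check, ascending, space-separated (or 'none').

i=0 t=1 v=8: → [1,4); WM=−∞
i=1 t=2 v=2: → [1,5); WM=−∞
i=2 t=2 v=6: → [1,5); WM=0
i=3 t=4 v=6: → [1,7); WM=0
i=4 t=5 v=7: → [1,8); WM=0
i=5 t=8 v=2: → [8,11); WM=6
i=6 t=2 v=9: DROP (t<6-1); WM=6
i=7 t=9 v=3: → [8,12); WM=6
i=8 t=2 v=2: DROP (t<6-1); WM=7
i=9 t=10 v=4: → [8,13); WM=7
i=10 t=11 v=4: → [8,14); WM=7
i=11 t=11 v=5: → [8,14); WM=9
i=12 t=13 v=6: → [8,16); WM=9
i=13 t=2 v=9: DROP (t<9-1); WM=9
i=14 t=15 v=3: → [8,18); WM=13
i=15 t=15 v=5: → [8,18); WM=13
i=16 t=21 v=5: → [21,24); WM=13
i=17 t=15 v=2: → [8,18); WM=19
i=18 t=13 v=6: DROP (t<19-1); WM=19

6 8 13 18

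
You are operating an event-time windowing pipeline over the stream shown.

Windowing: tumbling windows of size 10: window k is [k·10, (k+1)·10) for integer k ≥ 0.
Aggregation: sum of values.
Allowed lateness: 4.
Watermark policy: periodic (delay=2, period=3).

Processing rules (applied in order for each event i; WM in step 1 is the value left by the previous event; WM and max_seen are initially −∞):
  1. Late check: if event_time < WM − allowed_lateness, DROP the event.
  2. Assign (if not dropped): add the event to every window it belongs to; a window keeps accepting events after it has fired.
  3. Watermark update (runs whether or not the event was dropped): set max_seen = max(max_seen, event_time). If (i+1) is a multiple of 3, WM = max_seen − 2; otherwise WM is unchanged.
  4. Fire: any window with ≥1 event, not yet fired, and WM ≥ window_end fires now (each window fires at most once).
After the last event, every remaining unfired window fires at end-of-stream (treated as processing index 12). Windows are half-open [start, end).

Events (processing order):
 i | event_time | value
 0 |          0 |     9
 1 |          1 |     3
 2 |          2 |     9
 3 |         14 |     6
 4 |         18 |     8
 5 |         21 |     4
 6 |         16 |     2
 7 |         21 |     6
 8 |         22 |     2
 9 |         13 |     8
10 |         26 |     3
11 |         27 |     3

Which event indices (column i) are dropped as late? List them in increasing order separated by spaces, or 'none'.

i=0 t=0 v=9: → [0,10); WM=−∞
i=1 t=1 v=3: → [0,10); WM=−∞
i=2 t=2 v=9: → [0,10); WM=0
i=3 t=14 v=6: → [10,20); WM=0
i=4 t=18 v=8: → [10,20); WM=0
i=5 t=21 v=4: → [20,30); WM=19; [0,10) fires=21
i=6 t=16 v=2: → [10,20); WM=19
i=7 t=21 v=6: → [20,30); WM=19
i=8 t=22 v=2: → [20,30); WM=20; [10,20) fires=16
i=9 t=13 v=8: DROP (t<20-4); WM=20
i=10 t=26 v=3: → [20,30); WM=20
i=11 t=27 v=3: → [20,30); WM=25

9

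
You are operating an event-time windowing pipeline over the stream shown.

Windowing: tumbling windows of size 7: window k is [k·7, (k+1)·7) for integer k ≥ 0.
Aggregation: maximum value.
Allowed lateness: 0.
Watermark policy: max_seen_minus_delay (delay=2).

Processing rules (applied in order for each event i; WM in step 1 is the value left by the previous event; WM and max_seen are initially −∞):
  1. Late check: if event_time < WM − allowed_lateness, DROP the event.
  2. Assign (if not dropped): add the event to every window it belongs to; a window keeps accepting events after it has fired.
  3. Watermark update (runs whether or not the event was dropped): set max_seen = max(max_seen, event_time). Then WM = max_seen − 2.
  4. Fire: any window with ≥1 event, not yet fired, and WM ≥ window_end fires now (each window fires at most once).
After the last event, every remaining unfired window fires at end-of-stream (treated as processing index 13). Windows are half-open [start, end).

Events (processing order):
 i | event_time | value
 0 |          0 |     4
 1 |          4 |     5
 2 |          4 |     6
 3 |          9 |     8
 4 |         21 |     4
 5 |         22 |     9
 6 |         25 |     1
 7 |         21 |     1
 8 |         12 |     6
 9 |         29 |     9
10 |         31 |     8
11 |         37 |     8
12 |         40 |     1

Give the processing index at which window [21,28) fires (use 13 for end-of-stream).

10

i=0 t=0 v=4: → [0,7); WM=-2
i=1 t=4 v=5: → [0,7); WM=2
i=2 t=4 v=6: → [0,7); WM=2
i=3 t=9 v=8: → [7,14); WM=7; [0,7) fires=6
i=4 t=21 v=4: → [21,28); WM=19; [7,14) fires=8
i=5 t=22 v=9: → [21,28); WM=20
i=6 t=25 v=1: → [21,28); WM=23
i=7 t=21 v=1: DROP (t<23-0); WM=23
i=8 t=12 v=6: DROP (t<23-0); WM=23
i=9 t=29 v=9: → [28,35); WM=27
i=10 t=31 v=8: → [28,35); WM=29; [21,28) fires=9
i=11 t=37 v=8: → [35,42); WM=35; [28,35) fires=9
i=12 t=40 v=1: → [35,42); WM=38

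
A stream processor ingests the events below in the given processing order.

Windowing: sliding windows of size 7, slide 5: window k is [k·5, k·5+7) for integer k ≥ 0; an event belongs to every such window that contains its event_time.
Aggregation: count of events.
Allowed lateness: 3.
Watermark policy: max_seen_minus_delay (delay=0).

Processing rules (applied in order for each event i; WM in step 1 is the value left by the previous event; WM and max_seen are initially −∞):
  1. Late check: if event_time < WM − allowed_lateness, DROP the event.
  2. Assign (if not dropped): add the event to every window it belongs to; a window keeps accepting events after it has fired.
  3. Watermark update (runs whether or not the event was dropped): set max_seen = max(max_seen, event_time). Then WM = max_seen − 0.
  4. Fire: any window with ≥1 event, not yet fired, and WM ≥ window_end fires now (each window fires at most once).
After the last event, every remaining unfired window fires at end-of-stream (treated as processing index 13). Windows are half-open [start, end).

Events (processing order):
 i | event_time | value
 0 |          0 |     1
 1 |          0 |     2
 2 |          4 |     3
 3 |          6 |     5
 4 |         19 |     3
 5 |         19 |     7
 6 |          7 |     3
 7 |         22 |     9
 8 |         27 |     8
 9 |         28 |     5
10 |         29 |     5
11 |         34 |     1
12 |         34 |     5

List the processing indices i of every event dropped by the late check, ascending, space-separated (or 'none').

6

i=0 t=0 v=1: → [0,7); WM=0
i=1 t=0 v=2: → [0,7); WM=0
i=2 t=4 v=3: → [0,7); WM=4
i=3 t=6 v=5: → [5,12),[0,7); WM=6
i=4 t=19 v=3: → [15,22); WM=19; [0,7) fires=4 [5,12) fires=1
i=5 t=19 v=7: → [15,22); WM=19
i=6 t=7 v=3: DROP (t<19-3); WM=19
i=7 t=22 v=9: → [20,27); WM=22; [15,22) fires=2
i=8 t=27 v=8: → [25,32); WM=27; [20,27) fires=1
i=9 t=28 v=5: → [25,32); WM=28
i=10 t=29 v=5: → [25,32); WM=29
i=11 t=34 v=1: → [30,37); WM=34; [25,32) fires=3
i=12 t=34 v=5: → [30,37); WM=34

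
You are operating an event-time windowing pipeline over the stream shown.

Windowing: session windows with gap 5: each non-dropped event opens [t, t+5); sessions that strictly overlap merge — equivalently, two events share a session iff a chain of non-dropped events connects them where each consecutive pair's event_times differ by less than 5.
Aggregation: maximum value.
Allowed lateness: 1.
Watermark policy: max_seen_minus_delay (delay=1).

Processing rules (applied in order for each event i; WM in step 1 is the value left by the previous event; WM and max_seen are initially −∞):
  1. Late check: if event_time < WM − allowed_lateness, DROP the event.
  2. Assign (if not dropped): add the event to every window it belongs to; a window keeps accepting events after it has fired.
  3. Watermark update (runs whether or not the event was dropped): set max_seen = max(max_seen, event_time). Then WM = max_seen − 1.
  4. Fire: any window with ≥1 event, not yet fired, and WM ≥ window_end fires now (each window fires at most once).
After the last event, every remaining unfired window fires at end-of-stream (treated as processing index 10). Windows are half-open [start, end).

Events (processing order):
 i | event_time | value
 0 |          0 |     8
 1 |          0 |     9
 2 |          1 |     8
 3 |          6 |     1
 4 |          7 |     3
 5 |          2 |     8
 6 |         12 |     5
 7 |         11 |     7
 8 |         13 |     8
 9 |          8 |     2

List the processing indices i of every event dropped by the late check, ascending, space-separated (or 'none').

i=0 t=0 v=8: → [0,5); WM=-1
i=1 t=0 v=9: → [0,5); WM=-1
i=2 t=1 v=8: → [0,6); WM=0
i=3 t=6 v=1: → [6,11); WM=5
i=4 t=7 v=3: → [6,12); WM=6
i=5 t=2 v=8: DROP (t<6-1); WM=6
i=6 t=12 v=5: → [12,17); WM=11
i=7 t=11 v=7: → [6,17); WM=11
i=8 t=13 v=8: → [6,18); WM=12
i=9 t=8 v=2: DROP (t<12-1); WM=12

5 9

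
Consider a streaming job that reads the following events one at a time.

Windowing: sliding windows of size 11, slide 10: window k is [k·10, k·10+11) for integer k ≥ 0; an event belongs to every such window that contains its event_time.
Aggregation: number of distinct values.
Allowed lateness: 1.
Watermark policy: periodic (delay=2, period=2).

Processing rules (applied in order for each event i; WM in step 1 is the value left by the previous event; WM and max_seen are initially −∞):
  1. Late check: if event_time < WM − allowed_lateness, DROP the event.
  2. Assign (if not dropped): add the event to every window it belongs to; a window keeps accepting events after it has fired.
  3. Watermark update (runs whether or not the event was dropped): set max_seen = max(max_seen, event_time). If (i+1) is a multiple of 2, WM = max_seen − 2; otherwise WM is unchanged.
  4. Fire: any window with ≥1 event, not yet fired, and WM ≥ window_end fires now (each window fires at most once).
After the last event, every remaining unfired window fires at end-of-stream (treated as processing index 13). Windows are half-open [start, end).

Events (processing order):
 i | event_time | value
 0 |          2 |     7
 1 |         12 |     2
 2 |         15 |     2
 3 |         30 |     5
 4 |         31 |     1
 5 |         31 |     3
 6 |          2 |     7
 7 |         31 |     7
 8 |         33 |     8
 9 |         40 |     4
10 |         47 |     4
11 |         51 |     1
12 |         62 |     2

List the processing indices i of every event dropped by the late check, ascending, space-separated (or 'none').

6

i=0 t=2 v=7: → [0,11); WM=−∞
i=1 t=12 v=2: → [10,21); WM=10
i=2 t=15 v=2: → [10,21); WM=10
i=3 t=30 v=5: → [30,41),[20,31); WM=28; [0,11) fires=1 [10,21) fires=1
i=4 t=31 v=1: → [30,41); WM=28
i=5 t=31 v=3: → [30,41); WM=29
i=6 t=2 v=7: DROP (t<29-1); WM=29
i=7 t=31 v=7: → [30,41); WM=29
i=8 t=33 v=8: → [30,41); WM=29
i=9 t=40 v=4: → [40,51),[30,41); WM=38; [20,31) fires=1
i=10 t=47 v=4: → [40,51); WM=38
i=11 t=51 v=1: → [50,61); WM=49; [30,41) fires=6
i=12 t=62 v=2: → [60,71); WM=49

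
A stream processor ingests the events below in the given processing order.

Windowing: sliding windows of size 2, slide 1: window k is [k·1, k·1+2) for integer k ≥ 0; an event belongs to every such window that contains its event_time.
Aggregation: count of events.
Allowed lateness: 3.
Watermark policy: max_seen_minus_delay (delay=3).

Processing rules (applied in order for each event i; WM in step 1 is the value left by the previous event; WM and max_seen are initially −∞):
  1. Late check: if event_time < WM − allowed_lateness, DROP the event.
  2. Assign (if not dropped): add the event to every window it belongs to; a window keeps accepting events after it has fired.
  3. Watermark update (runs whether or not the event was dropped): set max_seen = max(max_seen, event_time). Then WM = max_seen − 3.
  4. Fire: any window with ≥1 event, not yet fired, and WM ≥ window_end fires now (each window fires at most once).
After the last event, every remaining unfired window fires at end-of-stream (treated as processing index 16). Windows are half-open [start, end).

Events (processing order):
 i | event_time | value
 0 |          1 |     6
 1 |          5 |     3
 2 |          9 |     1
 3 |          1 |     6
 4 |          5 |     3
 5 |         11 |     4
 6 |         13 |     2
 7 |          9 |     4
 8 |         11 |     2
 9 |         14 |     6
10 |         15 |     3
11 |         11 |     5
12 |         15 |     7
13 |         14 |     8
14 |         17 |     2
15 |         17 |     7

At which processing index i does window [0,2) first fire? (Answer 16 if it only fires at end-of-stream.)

i=0 t=1 v=6: → [1,3),[0,2); WM=-2
i=1 t=5 v=3: → [5,7),[4,6); WM=2; [0,2) fires=1
i=2 t=9 v=1: → [9,11),[8,10); WM=6; [1,3) fires=1 [4,6) fires=1
i=3 t=1 v=6: DROP (t<6-3); WM=6
i=4 t=5 v=3: → [5,7),[4,6); WM=6
i=5 t=11 v=4: → [11,13),[10,12); WM=8; [5,7) fires=2
i=6 t=13 v=2: → [13,15),[12,14); WM=10; [8,10) fires=1
i=7 t=9 v=4: → [9,11),[8,10); WM=10
i=8 t=11 v=2: → [11,13),[10,12); WM=10
i=9 t=14 v=6: → [14,16),[13,15); WM=11; [9,11) fires=2
i=10 t=15 v=3: → [15,17),[14,16); WM=12; [10,12) fires=2
i=11 t=11 v=5: → [11,13),[10,12); WM=12
i=12 t=15 v=7: → [15,17),[14,16); WM=12
i=13 t=14 v=8: → [14,16),[13,15); WM=12
i=14 t=17 v=2: → [17,19),[16,18); WM=14; [11,13) fires=3 [12,14) fires=1
i=15 t=17 v=7: → [17,19),[16,18); WM=14

1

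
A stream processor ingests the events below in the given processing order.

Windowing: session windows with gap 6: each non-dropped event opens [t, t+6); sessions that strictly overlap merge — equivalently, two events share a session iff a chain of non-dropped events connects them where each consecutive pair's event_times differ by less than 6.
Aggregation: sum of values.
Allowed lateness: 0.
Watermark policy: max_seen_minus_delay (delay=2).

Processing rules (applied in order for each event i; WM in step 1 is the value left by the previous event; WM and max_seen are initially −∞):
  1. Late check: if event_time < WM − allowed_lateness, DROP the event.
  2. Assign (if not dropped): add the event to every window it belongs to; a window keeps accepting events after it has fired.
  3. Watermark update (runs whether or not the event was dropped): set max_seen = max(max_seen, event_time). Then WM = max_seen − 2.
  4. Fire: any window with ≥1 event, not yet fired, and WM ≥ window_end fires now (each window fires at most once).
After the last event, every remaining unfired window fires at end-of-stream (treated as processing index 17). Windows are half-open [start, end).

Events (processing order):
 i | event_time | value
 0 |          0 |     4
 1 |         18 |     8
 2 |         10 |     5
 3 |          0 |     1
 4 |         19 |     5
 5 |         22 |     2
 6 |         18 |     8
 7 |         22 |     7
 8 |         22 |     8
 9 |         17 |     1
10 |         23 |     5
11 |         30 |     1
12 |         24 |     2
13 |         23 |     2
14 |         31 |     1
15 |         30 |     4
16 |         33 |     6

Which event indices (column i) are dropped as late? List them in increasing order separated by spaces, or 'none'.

i=0 t=0 v=4: → [0,6); WM=-2
i=1 t=18 v=8: → [18,24); WM=16
i=2 t=10 v=5: DROP (t<16-0); WM=16
i=3 t=0 v=1: DROP (t<16-0); WM=16
i=4 t=19 v=5: → [18,25); WM=17
i=5 t=22 v=2: → [18,28); WM=20
i=6 t=18 v=8: DROP (t<20-0); WM=20
i=7 t=22 v=7: → [18,28); WM=20
i=8 t=22 v=8: → [18,28); WM=20
i=9 t=17 v=1: DROP (t<20-0); WM=20
i=10 t=23 v=5: → [18,29); WM=21
i=11 t=30 v=1: → [30,36); WM=28
i=12 t=24 v=2: DROP (t<28-0); WM=28
i=13 t=23 v=2: DROP (t<28-0); WM=28
i=14 t=31 v=1: → [30,37); WM=29
i=15 t=30 v=4: → [30,37); WM=29
i=16 t=33 v=6: → [30,39); WM=31

2 3 6 9 12 13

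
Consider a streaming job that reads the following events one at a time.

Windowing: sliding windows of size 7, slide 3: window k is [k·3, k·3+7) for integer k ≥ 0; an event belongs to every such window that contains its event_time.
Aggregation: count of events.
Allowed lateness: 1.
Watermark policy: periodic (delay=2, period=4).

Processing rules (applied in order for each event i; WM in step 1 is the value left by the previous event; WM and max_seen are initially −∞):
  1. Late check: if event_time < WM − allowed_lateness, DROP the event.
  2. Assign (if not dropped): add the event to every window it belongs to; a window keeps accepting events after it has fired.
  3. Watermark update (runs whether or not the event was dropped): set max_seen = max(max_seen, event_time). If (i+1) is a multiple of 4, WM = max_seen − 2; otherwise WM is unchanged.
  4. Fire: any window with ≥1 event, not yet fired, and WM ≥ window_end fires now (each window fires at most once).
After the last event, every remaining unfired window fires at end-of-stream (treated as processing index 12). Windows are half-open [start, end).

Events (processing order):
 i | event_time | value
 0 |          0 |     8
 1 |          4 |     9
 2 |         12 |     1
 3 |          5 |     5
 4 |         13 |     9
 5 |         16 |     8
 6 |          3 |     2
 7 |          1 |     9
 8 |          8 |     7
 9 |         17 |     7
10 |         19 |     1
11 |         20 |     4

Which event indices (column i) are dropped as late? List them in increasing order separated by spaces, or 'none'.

6 7 8

i=0 t=0 v=8: → [0,7); WM=−∞
i=1 t=4 v=9: → [3,10),[0,7); WM=−∞
i=2 t=12 v=1: → [12,19),[9,16),[6,13); WM=−∞
i=3 t=5 v=5: → [3,10),[0,7); WM=10; [0,7) fires=3 [3,10) fires=2
i=4 t=13 v=9: → [12,19),[9,16); WM=10
i=5 t=16 v=8: → [15,22),[12,19); WM=10
i=6 t=3 v=2: DROP (t<10-1); WM=10
i=7 t=1 v=9: DROP (t<10-1); WM=14; [6,13) fires=1
i=8 t=8 v=7: DROP (t<14-1); WM=14
i=9 t=17 v=7: → [15,22),[12,19); WM=14
i=10 t=19 v=1: → [18,25),[15,22); WM=14
i=11 t=20 v=4: → [18,25),[15,22); WM=18; [9,16) fires=2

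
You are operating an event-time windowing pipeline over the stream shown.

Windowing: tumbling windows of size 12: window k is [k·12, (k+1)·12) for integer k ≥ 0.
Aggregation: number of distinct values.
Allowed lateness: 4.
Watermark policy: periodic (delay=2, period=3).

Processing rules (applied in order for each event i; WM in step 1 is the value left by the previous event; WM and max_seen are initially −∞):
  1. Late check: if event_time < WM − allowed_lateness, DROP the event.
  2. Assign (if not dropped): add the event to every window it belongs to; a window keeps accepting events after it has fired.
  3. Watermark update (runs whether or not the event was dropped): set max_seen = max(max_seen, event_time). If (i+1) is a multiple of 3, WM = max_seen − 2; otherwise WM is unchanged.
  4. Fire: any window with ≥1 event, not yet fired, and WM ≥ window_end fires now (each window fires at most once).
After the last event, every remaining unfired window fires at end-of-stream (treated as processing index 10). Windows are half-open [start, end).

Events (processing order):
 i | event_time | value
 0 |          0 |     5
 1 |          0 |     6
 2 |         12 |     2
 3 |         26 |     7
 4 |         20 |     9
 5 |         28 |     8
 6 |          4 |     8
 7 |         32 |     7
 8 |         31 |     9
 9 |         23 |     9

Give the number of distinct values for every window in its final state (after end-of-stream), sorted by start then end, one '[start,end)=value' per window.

[0,12)=2 [12,24)=2 [24,36)=3

i=0 t=0 v=5: → [0,12); WM=−∞
i=1 t=0 v=6: → [0,12); WM=−∞
i=2 t=12 v=2: → [12,24); WM=10
i=3 t=26 v=7: → [24,36); WM=10
i=4 t=20 v=9: → [12,24); WM=10
i=5 t=28 v=8: → [24,36); WM=26; [0,12) fires=2 [12,24) fires=2
i=6 t=4 v=8: DROP (t<26-4); WM=26
i=7 t=32 v=7: → [24,36); WM=26
i=8 t=31 v=9: → [24,36); WM=30
i=9 t=23 v=9: DROP (t<30-4); WM=30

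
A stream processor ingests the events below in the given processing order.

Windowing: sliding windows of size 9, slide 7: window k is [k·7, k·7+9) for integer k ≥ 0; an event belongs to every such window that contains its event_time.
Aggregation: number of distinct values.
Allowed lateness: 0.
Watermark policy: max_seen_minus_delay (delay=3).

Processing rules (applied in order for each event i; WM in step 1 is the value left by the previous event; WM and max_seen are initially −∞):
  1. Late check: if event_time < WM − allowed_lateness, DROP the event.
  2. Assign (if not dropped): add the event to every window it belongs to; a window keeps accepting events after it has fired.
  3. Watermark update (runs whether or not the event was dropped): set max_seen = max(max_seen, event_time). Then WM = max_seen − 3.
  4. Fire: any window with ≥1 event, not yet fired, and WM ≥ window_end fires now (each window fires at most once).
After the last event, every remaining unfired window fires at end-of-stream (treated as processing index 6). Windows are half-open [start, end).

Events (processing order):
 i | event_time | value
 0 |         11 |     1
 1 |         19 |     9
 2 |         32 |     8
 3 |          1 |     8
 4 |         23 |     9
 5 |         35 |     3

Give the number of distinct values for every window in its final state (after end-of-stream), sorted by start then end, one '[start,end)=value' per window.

i=0 t=11 v=1: → [7,16); WM=8
i=1 t=19 v=9: → [14,23); WM=16; [7,16) fires=1
i=2 t=32 v=8: → [28,37); WM=29; [14,23) fires=1
i=3 t=1 v=8: DROP (t<29-0); WM=29
i=4 t=23 v=9: DROP (t<29-0); WM=29
i=5 t=35 v=3: → [35,44),[28,37); WM=32

[7,16)=1 [14,23)=1 [28,37)=2 [35,44)=1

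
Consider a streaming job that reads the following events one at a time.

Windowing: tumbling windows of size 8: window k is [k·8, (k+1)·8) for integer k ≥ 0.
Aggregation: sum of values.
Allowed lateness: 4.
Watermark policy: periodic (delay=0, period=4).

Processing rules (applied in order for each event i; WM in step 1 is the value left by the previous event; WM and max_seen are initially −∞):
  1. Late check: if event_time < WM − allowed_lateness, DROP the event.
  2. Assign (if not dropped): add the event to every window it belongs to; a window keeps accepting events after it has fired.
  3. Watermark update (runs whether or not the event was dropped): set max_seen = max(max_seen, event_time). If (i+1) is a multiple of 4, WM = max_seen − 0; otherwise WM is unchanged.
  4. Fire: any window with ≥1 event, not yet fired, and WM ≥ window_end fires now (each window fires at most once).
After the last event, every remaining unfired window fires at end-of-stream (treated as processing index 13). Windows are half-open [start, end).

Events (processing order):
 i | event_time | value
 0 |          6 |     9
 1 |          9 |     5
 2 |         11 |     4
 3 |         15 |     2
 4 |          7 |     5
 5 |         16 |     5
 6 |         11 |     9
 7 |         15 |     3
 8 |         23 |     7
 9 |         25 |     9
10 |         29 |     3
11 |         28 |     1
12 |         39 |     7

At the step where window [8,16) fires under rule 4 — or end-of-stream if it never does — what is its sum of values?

23

i=0 t=6 v=9: → [0,8); WM=−∞
i=1 t=9 v=5: → [8,16); WM=−∞
i=2 t=11 v=4: → [8,16); WM=−∞
i=3 t=15 v=2: → [8,16); WM=15; [0,8) fires=9
i=4 t=7 v=5: DROP (t<15-4); WM=15
i=5 t=16 v=5: → [16,24); WM=15
i=6 t=11 v=9: → [8,16); WM=15
i=7 t=15 v=3: → [8,16); WM=16; [8,16) fires=23
i=8 t=23 v=7: → [16,24); WM=16
i=9 t=25 v=9: → [24,32); WM=16
i=10 t=29 v=3: → [24,32); WM=16
i=11 t=28 v=1: → [24,32); WM=29; [16,24) fires=12
i=12 t=39 v=7: → [32,40); WM=29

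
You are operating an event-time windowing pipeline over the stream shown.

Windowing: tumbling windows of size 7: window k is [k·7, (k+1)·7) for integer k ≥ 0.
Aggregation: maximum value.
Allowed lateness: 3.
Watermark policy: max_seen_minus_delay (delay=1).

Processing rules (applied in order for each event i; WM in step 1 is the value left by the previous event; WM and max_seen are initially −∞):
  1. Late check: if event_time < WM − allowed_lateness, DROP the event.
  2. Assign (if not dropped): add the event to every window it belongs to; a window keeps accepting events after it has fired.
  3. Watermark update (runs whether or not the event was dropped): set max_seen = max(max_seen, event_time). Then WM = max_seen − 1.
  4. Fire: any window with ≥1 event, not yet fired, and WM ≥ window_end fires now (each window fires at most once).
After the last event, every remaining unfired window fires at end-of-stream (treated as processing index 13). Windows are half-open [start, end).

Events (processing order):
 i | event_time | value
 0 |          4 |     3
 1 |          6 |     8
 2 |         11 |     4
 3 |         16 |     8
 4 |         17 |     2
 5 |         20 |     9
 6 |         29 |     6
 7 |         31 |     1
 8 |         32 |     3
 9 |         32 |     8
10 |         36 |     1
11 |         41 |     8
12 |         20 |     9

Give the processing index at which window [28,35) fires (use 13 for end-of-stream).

10

i=0 t=4 v=3: → [0,7); WM=3
i=1 t=6 v=8: → [0,7); WM=5
i=2 t=11 v=4: → [7,14); WM=10; [0,7) fires=8
i=3 t=16 v=8: → [14,21); WM=15; [7,14) fires=4
i=4 t=17 v=2: → [14,21); WM=16
i=5 t=20 v=9: → [14,21); WM=19
i=6 t=29 v=6: → [28,35); WM=28; [14,21) fires=9
i=7 t=31 v=1: → [28,35); WM=30
i=8 t=32 v=3: → [28,35); WM=31
i=9 t=32 v=8: → [28,35); WM=31
i=10 t=36 v=1: → [35,42); WM=35; [28,35) fires=8
i=11 t=41 v=8: → [35,42); WM=40
i=12 t=20 v=9: DROP (t<40-3); WM=40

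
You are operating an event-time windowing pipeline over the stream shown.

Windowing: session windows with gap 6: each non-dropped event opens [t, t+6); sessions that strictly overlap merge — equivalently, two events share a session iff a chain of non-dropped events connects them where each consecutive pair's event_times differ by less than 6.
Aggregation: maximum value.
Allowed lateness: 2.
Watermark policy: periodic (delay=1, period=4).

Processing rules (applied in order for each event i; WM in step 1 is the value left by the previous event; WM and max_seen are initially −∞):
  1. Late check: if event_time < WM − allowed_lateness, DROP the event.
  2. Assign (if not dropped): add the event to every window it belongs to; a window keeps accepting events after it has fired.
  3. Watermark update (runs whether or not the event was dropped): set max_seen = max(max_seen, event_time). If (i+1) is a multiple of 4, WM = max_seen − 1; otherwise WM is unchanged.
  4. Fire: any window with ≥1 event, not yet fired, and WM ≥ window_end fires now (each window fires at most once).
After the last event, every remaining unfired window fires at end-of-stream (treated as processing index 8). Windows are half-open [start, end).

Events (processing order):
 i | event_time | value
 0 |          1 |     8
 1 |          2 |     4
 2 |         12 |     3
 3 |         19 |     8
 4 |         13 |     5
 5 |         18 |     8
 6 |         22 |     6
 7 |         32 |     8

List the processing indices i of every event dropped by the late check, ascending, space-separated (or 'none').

4

i=0 t=1 v=8: → [1,7); WM=−∞
i=1 t=2 v=4: → [1,8); WM=−∞
i=2 t=12 v=3: → [12,18); WM=−∞
i=3 t=19 v=8: → [19,25); WM=18
i=4 t=13 v=5: DROP (t<18-2); WM=18
i=5 t=18 v=8: → [18,25); WM=18
i=6 t=22 v=6: → [18,28); WM=18
i=7 t=32 v=8: → [32,38); WM=31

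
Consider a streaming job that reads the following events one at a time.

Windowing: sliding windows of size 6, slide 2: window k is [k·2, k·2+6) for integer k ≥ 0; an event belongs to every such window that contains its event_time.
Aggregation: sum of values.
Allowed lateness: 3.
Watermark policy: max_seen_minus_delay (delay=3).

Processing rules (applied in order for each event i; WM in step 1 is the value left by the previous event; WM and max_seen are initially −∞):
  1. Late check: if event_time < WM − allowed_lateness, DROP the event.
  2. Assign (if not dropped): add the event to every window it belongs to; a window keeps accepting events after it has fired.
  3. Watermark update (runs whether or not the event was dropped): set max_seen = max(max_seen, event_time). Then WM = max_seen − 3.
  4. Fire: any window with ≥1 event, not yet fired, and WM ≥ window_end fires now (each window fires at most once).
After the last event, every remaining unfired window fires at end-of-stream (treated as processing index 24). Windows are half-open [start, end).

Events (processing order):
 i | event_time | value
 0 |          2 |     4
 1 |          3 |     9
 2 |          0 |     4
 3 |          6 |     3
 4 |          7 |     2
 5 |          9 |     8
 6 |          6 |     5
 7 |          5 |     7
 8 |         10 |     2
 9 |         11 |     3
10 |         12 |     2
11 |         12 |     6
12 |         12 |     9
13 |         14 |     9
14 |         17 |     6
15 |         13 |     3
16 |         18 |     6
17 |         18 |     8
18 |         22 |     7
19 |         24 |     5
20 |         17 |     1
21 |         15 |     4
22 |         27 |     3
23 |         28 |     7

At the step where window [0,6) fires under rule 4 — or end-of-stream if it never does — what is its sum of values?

i=0 t=2 v=4: → [2,8),[0,6); WM=-1
i=1 t=3 v=9: → [2,8),[0,6); WM=0
i=2 t=0 v=4: → [0,6); WM=0
i=3 t=6 v=3: → [6,12),[4,10),[2,8); WM=3
i=4 t=7 v=2: → [6,12),[4,10),[2,8); WM=4
i=5 t=9 v=8: → [8,14),[6,12),[4,10); WM=6; [0,6) fires=17
i=6 t=6 v=5: → [6,12),[4,10),[2,8); WM=6
i=7 t=5 v=7: → [4,10),[2,8),[0,6); WM=6
i=8 t=10 v=2: → [10,16),[8,14),[6,12); WM=7
i=9 t=11 v=3: → [10,16),[8,14),[6,12); WM=8; [2,8) fires=30
i=10 t=12 v=2: → [12,18),[10,16),[8,14); WM=9
i=11 t=12 v=6: → [12,18),[10,16),[8,14); WM=9
i=12 t=12 v=9: → [12,18),[10,16),[8,14); WM=9
i=13 t=14 v=9: → [14,20),[12,18),[10,16); WM=11; [4,10) fires=25
i=14 t=17 v=6: → [16,22),[14,20),[12,18); WM=14; [6,12) fires=23 [8,14) fires=30
i=15 t=13 v=3: → [12,18),[10,16),[8,14); WM=14
i=16 t=18 v=6: → [18,24),[16,22),[14,20); WM=15
i=17 t=18 v=8: → [18,24),[16,22),[14,20); WM=15
i=18 t=22 v=7: → [22,28),[20,26),[18,24); WM=19; [10,16) fires=34 [12,18) fires=35
i=19 t=24 v=5: → [24,30),[22,28),[20,26); WM=21; [14,20) fires=29
i=20 t=17 v=1: DROP (t<21-3); WM=21
i=21 t=15 v=4: DROP (t<21-3); WM=21
i=22 t=27 v=3: → [26,32),[24,30),[22,28); WM=24; [16,22) fires=20 [18,24) fires=21
i=23 t=28 v=7: → [28,34),[26,32),[24,30); WM=25

17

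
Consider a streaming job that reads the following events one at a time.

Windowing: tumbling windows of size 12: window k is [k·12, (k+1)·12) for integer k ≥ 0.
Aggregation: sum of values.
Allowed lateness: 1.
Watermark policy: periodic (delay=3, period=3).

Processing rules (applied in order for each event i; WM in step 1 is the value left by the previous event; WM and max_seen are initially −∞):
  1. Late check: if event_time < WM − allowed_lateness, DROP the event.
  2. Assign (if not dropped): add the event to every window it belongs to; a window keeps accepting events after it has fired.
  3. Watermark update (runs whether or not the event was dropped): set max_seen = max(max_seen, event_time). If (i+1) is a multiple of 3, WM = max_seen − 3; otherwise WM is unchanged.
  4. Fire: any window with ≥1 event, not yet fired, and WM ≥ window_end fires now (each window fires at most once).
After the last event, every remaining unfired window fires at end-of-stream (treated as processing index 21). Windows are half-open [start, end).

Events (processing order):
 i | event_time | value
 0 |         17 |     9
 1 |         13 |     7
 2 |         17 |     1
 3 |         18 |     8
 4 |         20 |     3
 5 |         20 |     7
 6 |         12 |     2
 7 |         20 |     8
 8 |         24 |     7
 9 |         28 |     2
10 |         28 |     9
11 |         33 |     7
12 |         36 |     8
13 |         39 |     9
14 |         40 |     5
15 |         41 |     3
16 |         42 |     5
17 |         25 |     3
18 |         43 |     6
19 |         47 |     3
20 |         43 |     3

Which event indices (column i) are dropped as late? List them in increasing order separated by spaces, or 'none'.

6 17

i=0 t=17 v=9: → [12,24); WM=−∞
i=1 t=13 v=7: → [12,24); WM=−∞
i=2 t=17 v=1: → [12,24); WM=14
i=3 t=18 v=8: → [12,24); WM=14
i=4 t=20 v=3: → [12,24); WM=14
i=5 t=20 v=7: → [12,24); WM=17
i=6 t=12 v=2: DROP (t<17-1); WM=17
i=7 t=20 v=8: → [12,24); WM=17
i=8 t=24 v=7: → [24,36); WM=21
i=9 t=28 v=2: → [24,36); WM=21
i=10 t=28 v=9: → [24,36); WM=21
i=11 t=33 v=7: → [24,36); WM=30; [12,24) fires=43
i=12 t=36 v=8: → [36,48); WM=30
i=13 t=39 v=9: → [36,48); WM=30
i=14 t=40 v=5: → [36,48); WM=37; [24,36) fires=25
i=15 t=41 v=3: → [36,48); WM=37
i=16 t=42 v=5: → [36,48); WM=37
i=17 t=25 v=3: DROP (t<37-1); WM=39
i=18 t=43 v=6: → [36,48); WM=39
i=19 t=47 v=3: → [36,48); WM=39
i=20 t=43 v=3: → [36,48); WM=44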